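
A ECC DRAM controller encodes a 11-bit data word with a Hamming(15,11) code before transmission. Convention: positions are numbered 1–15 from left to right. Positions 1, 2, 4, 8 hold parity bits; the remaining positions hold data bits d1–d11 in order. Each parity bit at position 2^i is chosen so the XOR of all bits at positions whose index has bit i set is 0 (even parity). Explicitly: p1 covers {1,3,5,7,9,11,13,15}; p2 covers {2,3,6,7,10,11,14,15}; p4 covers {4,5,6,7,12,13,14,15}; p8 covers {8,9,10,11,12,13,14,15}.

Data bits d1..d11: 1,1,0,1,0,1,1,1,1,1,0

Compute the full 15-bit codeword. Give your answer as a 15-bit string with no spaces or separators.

111110110111110

Place data at non-parity positions: p1 p2 1 p4 1 0 1 p8 0 1 1 1 1 1 0
p1 (pos 1,3,5,7,9,11,13,15): XOR of data positions = 1⊕1⊕1⊕0⊕1⊕1⊕0 = 1
p2 (pos 2,3,6,7,10,11,14,15): XOR of data positions = 1⊕0⊕1⊕1⊕1⊕1⊕0 = 1
p4 (pos 4,5,6,7,12,13,14,15): XOR of data positions = 1⊕0⊕1⊕1⊕1⊕1⊕0 = 1
p8 (pos 8,9,10,11,12,13,14,15): XOR of data positions = 0⊕1⊕1⊕1⊕1⊕1⊕0 = 1
Codeword: 111110110111110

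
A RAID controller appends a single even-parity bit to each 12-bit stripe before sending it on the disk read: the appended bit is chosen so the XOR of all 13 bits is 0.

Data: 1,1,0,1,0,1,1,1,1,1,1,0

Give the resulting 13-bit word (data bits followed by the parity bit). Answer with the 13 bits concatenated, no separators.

XOR of the 12 data bits: 1⊕1⊕0⊕1⊕0⊕1⊕1⊕1⊕1⊕1⊕1⊕0 = 1
Parity bit = 1 (so all 13 bits XOR to 0).

1101011111101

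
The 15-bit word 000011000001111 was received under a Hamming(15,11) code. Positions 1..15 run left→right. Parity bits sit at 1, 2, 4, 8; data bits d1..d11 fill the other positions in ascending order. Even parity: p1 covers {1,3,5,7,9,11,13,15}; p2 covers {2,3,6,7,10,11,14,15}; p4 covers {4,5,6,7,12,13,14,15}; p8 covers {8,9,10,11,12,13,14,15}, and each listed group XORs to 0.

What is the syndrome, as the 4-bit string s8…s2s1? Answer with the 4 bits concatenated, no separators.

0011

s1 (pos 1,3,5,7,9,11,13,15): 0⊕0⊕1⊕0⊕0⊕0⊕1⊕1 = 1
s2 (pos 2,3,6,7,10,11,14,15): 0⊕0⊕1⊕0⊕0⊕0⊕1⊕1 = 1
s4 (pos 4,5,6,7,12,13,14,15): 0⊕1⊕1⊕0⊕1⊕1⊕1⊕1 = 0
s8 (pos 8,9,10,11,12,13,14,15): 0⊕0⊕0⊕0⊕1⊕1⊕1⊕1 = 0
Syndrome s8…s1 = 0011 → error at position 3.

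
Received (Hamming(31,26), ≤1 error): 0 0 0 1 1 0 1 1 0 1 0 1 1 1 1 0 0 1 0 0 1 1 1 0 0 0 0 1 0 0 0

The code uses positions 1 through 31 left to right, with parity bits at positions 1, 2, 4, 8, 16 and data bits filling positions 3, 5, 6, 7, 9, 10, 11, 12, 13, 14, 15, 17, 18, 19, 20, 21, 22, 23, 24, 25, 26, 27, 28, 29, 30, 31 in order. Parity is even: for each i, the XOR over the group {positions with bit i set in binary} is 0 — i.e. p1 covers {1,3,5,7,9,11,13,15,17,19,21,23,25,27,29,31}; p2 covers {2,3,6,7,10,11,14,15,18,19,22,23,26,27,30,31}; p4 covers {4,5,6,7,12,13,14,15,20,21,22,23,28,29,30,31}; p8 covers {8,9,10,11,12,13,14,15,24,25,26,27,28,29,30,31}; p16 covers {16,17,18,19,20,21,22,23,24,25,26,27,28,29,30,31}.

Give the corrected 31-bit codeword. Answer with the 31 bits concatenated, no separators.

0001101101011110010011100001010

s1 (pos 1,3,5,7,9,11,13,15,17,19,21,23,25,27,29,31): 0⊕0⊕1⊕1⊕0⊕0⊕1⊕1⊕0⊕0⊕1⊕1⊕0⊕0⊕0⊕0 = 0
s2 (pos 2,3,6,7,10,11,14,15,18,19,22,23,26,27,30,31): 0⊕0⊕0⊕1⊕1⊕0⊕1⊕1⊕1⊕0⊕1⊕1⊕0⊕0⊕0⊕0 = 1
s4 (pos 4,5,6,7,12,13,14,15,20,21,22,23,28,29,30,31): 1⊕1⊕0⊕1⊕1⊕1⊕1⊕1⊕0⊕1⊕1⊕1⊕1⊕0⊕0⊕0 = 1
s8 (pos 8,9,10,11,12,13,14,15,24,25,26,27,28,29,30,31): 1⊕0⊕1⊕0⊕1⊕1⊕1⊕1⊕0⊕0⊕0⊕0⊕1⊕0⊕0⊕0 = 1
s16 (pos 16,17,18,19,20,21,22,23,24,25,26,27,28,29,30,31): 0⊕0⊕1⊕0⊕0⊕1⊕1⊕1⊕0⊕0⊕0⊕0⊕1⊕0⊕0⊕0 = 1
Syndrome s16…s1 = 11110 → error at position 30.
Flip position 30: 0001101101011110010011100001000 → 0001101101011110010011100001010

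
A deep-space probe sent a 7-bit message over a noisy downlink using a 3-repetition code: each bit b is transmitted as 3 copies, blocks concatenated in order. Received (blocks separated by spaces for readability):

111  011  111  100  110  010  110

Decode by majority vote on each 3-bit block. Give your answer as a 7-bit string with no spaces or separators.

1110101

Block 1 (111): 3 ones → 1
Block 2 (011): 2 ones → 1
Block 3 (111): 3 ones → 1
Block 4 (100): 1 one → 0
Block 5 (110): 2 ones → 1
Block 6 (010): 1 one → 0
Block 7 (110): 2 ones → 1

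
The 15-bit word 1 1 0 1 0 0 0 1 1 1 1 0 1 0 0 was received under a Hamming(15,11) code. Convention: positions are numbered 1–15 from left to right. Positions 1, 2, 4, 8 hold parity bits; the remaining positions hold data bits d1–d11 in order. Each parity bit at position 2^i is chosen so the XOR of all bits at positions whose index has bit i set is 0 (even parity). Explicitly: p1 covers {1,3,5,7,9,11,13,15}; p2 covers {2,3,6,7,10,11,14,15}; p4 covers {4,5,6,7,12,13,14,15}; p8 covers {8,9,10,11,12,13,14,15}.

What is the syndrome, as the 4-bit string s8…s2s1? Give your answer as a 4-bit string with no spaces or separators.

s1 (pos 1,3,5,7,9,11,13,15): 1⊕0⊕0⊕0⊕1⊕1⊕1⊕0 = 0
s2 (pos 2,3,6,7,10,11,14,15): 1⊕0⊕0⊕0⊕1⊕1⊕0⊕0 = 1
s4 (pos 4,5,6,7,12,13,14,15): 1⊕0⊕0⊕0⊕0⊕1⊕0⊕0 = 0
s8 (pos 8,9,10,11,12,13,14,15): 1⊕1⊕1⊕1⊕0⊕1⊕0⊕0 = 1
Syndrome s8…s1 = 1010 → error at position 10.

1010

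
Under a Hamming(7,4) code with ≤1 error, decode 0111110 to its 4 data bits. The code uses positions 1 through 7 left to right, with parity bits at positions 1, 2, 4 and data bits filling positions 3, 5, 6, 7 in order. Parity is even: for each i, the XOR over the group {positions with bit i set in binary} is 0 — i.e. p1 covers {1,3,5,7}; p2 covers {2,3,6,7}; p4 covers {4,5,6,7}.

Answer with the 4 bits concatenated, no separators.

s1 (pos 1,3,5,7): 0⊕1⊕1⊕0 = 0
s2 (pos 2,3,6,7): 1⊕1⊕1⊕0 = 1
s4 (pos 4,5,6,7): 1⊕1⊕1⊕0 = 1
Syndrome s4…s1 = 110 → error at position 6.
Flip position 6: 0111110 → 0111100
Read data bits from positions 3,5,6,7: 1100

1100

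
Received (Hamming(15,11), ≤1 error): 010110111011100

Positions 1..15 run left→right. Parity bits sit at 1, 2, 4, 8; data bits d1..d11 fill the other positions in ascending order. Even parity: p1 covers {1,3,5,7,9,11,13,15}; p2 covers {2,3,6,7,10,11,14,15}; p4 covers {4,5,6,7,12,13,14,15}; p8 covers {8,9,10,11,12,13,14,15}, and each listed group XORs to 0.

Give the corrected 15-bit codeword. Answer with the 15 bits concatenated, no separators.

010110111011101

s1 (pos 1,3,5,7,9,11,13,15): 0⊕0⊕1⊕1⊕1⊕1⊕1⊕0 = 1
s2 (pos 2,3,6,7,10,11,14,15): 1⊕0⊕0⊕1⊕0⊕1⊕0⊕0 = 1
s4 (pos 4,5,6,7,12,13,14,15): 1⊕1⊕0⊕1⊕1⊕1⊕0⊕0 = 1
s8 (pos 8,9,10,11,12,13,14,15): 1⊕1⊕0⊕1⊕1⊕1⊕0⊕0 = 1
Syndrome s8…s1 = 1111 → error at position 15.
Flip position 15: 010110111011100 → 010110111011101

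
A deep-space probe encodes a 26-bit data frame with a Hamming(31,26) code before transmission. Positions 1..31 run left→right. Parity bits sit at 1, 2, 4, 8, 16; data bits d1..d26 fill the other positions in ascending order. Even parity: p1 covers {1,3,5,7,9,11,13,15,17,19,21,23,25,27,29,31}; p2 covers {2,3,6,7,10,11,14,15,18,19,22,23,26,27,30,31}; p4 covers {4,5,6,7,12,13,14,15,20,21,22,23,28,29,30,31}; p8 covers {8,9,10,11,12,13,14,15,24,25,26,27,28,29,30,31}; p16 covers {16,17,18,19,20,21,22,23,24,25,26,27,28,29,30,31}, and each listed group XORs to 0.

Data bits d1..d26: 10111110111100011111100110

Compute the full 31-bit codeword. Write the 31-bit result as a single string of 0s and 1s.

Place data at non-parity positions: p1 p2 1 p4 0 1 1 p8 1 1 1 0 1 1 1 p16 1 0 0 0 1 1 1 1 1 1 0 0 1 1 0
p1 (pos 1,3,5,7,9,11,13,15,17,19,21,23,25,27,29,31): XOR of data positions = 1⊕0⊕1⊕1⊕1⊕1⊕1⊕1⊕0⊕1⊕1⊕1⊕0⊕1⊕0 = 1
p2 (pos 2,3,6,7,10,11,14,15,18,19,22,23,26,27,30,31): XOR of data positions = 1⊕1⊕1⊕1⊕1⊕1⊕1⊕0⊕0⊕1⊕1⊕1⊕0⊕1⊕0 = 1
p4 (pos 4,5,6,7,12,13,14,15,20,21,22,23,28,29,30,31): XOR of data positions = 0⊕1⊕1⊕0⊕1⊕1⊕1⊕0⊕1⊕1⊕1⊕0⊕1⊕1⊕0 = 0
p8 (pos 8,9,10,11,12,13,14,15,24,25,26,27,28,29,30,31): XOR of data positions = 1⊕1⊕1⊕0⊕1⊕1⊕1⊕1⊕1⊕1⊕0⊕0⊕1⊕1⊕0 = 1
p16 (pos 16,17,18,19,20,21,22,23,24,25,26,27,28,29,30,31): XOR of data positions = 1⊕0⊕0⊕0⊕1⊕1⊕1⊕1⊕1⊕1⊕0⊕0⊕1⊕1⊕0 = 1
Codeword: 1110011111101111100011111100110

1110011111101111100011111100110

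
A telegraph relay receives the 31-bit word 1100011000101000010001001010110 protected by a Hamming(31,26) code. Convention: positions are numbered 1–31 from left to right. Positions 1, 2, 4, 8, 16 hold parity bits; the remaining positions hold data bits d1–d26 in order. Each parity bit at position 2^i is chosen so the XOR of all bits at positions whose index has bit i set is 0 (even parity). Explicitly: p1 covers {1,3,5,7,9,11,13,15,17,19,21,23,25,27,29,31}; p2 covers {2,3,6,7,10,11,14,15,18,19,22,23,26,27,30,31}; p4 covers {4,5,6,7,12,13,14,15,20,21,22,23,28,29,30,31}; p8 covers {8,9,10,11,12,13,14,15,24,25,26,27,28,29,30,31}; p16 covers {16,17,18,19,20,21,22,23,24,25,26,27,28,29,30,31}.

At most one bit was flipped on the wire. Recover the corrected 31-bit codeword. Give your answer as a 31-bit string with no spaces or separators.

0100011000101000010001001010110

s1 (pos 1,3,5,7,9,11,13,15,17,19,21,23,25,27,29,31): 1⊕0⊕0⊕1⊕0⊕1⊕1⊕0⊕0⊕0⊕0⊕0⊕1⊕1⊕1⊕0 = 1
s2 (pos 2,3,6,7,10,11,14,15,18,19,22,23,26,27,30,31): 1⊕0⊕1⊕1⊕0⊕1⊕0⊕0⊕1⊕0⊕1⊕0⊕0⊕1⊕1⊕0 = 0
s4 (pos 4,5,6,7,12,13,14,15,20,21,22,23,28,29,30,31): 0⊕0⊕1⊕1⊕0⊕1⊕0⊕0⊕0⊕0⊕1⊕0⊕0⊕1⊕1⊕0 = 0
s8 (pos 8,9,10,11,12,13,14,15,24,25,26,27,28,29,30,31): 0⊕0⊕0⊕1⊕0⊕1⊕0⊕0⊕0⊕1⊕0⊕1⊕0⊕1⊕1⊕0 = 0
s16 (pos 16,17,18,19,20,21,22,23,24,25,26,27,28,29,30,31): 0⊕0⊕1⊕0⊕0⊕0⊕1⊕0⊕0⊕1⊕0⊕1⊕0⊕1⊕1⊕0 = 0
Syndrome s16…s1 = 00001 → error at position 1.
Flip position 1: 1100011000101000010001001010110 → 0100011000101000010001001010110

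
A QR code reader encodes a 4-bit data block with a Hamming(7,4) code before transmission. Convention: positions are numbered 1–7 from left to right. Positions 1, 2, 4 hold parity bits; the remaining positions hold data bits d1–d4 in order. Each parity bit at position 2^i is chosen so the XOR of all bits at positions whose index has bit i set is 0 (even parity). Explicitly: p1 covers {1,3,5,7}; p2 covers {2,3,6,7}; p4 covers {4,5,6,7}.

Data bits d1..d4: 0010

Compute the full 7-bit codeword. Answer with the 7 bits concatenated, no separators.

0101010

Place data at non-parity positions: p1 p2 0 p4 0 1 0
p1 (pos 1,3,5,7): XOR of data positions = 0⊕0⊕0 = 0
p2 (pos 2,3,6,7): XOR of data positions = 0⊕1⊕0 = 1
p4 (pos 4,5,6,7): XOR of data positions = 0⊕1⊕0 = 1
Codeword: 0101010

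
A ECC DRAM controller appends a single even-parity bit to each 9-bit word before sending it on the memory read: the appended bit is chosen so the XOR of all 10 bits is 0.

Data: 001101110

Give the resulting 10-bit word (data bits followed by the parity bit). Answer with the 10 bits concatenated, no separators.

XOR of the 9 data bits: 0⊕0⊕1⊕1⊕0⊕1⊕1⊕1⊕0 = 1
Parity bit = 1 (so all 10 bits XOR to 0).

0011011101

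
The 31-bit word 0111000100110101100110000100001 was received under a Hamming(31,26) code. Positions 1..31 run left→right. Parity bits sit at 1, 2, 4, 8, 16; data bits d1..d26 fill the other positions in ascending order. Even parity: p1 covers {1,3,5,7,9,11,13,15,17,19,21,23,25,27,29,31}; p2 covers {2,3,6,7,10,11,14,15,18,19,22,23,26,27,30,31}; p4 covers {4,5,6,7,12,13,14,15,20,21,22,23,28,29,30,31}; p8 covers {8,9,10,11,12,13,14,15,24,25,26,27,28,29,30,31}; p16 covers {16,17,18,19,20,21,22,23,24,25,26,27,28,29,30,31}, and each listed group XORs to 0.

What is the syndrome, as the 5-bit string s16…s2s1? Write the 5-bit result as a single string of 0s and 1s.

00001

s1 (pos 1,3,5,7,9,11,13,15,17,19,21,23,25,27,29,31): 0⊕1⊕0⊕0⊕0⊕1⊕0⊕0⊕1⊕0⊕1⊕0⊕0⊕0⊕0⊕1 = 1
s2 (pos 2,3,6,7,10,11,14,15,18,19,22,23,26,27,30,31): 1⊕1⊕0⊕0⊕0⊕1⊕1⊕0⊕0⊕0⊕0⊕0⊕1⊕0⊕0⊕1 = 0
s4 (pos 4,5,6,7,12,13,14,15,20,21,22,23,28,29,30,31): 1⊕0⊕0⊕0⊕1⊕0⊕1⊕0⊕1⊕1⊕0⊕0⊕0⊕0⊕0⊕1 = 0
s8 (pos 8,9,10,11,12,13,14,15,24,25,26,27,28,29,30,31): 1⊕0⊕0⊕1⊕1⊕0⊕1⊕0⊕0⊕0⊕1⊕0⊕0⊕0⊕0⊕1 = 0
s16 (pos 16,17,18,19,20,21,22,23,24,25,26,27,28,29,30,31): 1⊕1⊕0⊕0⊕1⊕1⊕0⊕0⊕0⊕0⊕1⊕0⊕0⊕0⊕0⊕1 = 0
Syndrome s16…s1 = 00001 → error at position 1.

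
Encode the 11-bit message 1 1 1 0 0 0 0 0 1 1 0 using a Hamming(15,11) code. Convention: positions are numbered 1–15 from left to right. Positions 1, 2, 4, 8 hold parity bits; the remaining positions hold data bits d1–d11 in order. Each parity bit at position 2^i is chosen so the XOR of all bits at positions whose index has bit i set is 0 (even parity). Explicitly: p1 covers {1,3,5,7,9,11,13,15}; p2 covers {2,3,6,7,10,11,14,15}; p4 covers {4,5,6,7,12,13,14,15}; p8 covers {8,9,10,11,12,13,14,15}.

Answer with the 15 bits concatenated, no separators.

111011000000110

Place data at non-parity positions: p1 p2 1 p4 1 1 0 p8 0 0 0 0 1 1 0
p1 (pos 1,3,5,7,9,11,13,15): XOR of data positions = 1⊕1⊕0⊕0⊕0⊕1⊕0 = 1
p2 (pos 2,3,6,7,10,11,14,15): XOR of data positions = 1⊕1⊕0⊕0⊕0⊕1⊕0 = 1
p4 (pos 4,5,6,7,12,13,14,15): XOR of data positions = 1⊕1⊕0⊕0⊕1⊕1⊕0 = 0
p8 (pos 8,9,10,11,12,13,14,15): XOR of data positions = 0⊕0⊕0⊕0⊕1⊕1⊕0 = 0
Codeword: 111011000000110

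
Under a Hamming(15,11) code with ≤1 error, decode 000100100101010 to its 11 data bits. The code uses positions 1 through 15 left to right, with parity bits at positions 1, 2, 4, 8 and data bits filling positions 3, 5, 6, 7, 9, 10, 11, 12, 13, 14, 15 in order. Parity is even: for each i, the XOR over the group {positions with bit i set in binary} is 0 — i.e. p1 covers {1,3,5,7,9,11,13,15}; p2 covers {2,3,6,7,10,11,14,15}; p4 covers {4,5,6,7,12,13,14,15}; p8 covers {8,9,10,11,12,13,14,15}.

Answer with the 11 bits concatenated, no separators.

00010111010

s1 (pos 1,3,5,7,9,11,13,15): 0⊕0⊕0⊕1⊕0⊕0⊕0⊕0 = 1
s2 (pos 2,3,6,7,10,11,14,15): 0⊕0⊕0⊕1⊕1⊕0⊕1⊕0 = 1
s4 (pos 4,5,6,7,12,13,14,15): 1⊕0⊕0⊕1⊕1⊕0⊕1⊕0 = 0
s8 (pos 8,9,10,11,12,13,14,15): 0⊕0⊕1⊕0⊕1⊕0⊕1⊕0 = 1
Syndrome s8…s1 = 1011 → error at position 11.
Flip position 11: 000100100101010 → 000100100111010
Read data bits from positions 3,5,6,7,9,10,11,12,13,14,15: 00010111010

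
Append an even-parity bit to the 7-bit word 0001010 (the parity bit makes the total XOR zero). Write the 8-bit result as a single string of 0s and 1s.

XOR of the 7 data bits: 0⊕0⊕0⊕1⊕0⊕1⊕0 = 0
Parity bit = 0 (so all 8 bits XOR to 0).

00010100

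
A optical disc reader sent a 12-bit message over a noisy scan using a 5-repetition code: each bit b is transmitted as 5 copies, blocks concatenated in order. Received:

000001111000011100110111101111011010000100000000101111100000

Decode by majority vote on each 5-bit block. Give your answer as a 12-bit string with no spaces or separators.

010111100010

Block 1 (00000): 0 ones → 0
Block 2 (11110): 4 ones → 1
Block 3 (00011): 2 ones → 0
Block 4 (10011): 3 ones → 1
Block 5 (01111): 4 ones → 1
Block 6 (01111): 4 ones → 1
Block 7 (01101): 3 ones → 1
Block 8 (00001): 1 one → 0
Block 9 (00000): 0 ones → 0
Block 10 (00010): 1 one → 0
Block 11 (11111): 5 ones → 1
Block 12 (00000): 0 ones → 0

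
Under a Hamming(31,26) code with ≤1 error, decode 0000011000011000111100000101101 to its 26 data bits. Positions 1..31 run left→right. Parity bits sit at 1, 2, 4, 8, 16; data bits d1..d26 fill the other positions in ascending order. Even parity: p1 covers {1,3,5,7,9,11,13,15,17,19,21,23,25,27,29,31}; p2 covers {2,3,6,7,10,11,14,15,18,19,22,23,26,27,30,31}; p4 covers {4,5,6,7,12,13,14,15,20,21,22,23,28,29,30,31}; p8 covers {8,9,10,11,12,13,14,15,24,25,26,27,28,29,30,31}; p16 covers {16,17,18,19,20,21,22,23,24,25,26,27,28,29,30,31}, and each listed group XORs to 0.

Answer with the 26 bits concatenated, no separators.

s1 (pos 1,3,5,7,9,11,13,15,17,19,21,23,25,27,29,31): 0⊕0⊕0⊕1⊕0⊕0⊕1⊕0⊕1⊕1⊕0⊕0⊕0⊕0⊕1⊕1 = 0
s2 (pos 2,3,6,7,10,11,14,15,18,19,22,23,26,27,30,31): 0⊕0⊕1⊕1⊕0⊕0⊕0⊕0⊕1⊕1⊕0⊕0⊕1⊕0⊕0⊕1 = 0
s4 (pos 4,5,6,7,12,13,14,15,20,21,22,23,28,29,30,31): 0⊕0⊕1⊕1⊕1⊕1⊕0⊕0⊕1⊕0⊕0⊕0⊕1⊕1⊕0⊕1 = 0
s8 (pos 8,9,10,11,12,13,14,15,24,25,26,27,28,29,30,31): 0⊕0⊕0⊕0⊕1⊕1⊕0⊕0⊕0⊕0⊕1⊕0⊕1⊕1⊕0⊕1 = 0
s16 (pos 16,17,18,19,20,21,22,23,24,25,26,27,28,29,30,31): 0⊕1⊕1⊕1⊕1⊕0⊕0⊕0⊕0⊕0⊕1⊕0⊕1⊕1⊕0⊕1 = 0
Syndrome s16…s1 = 00000 → no error.
Read data bits from positions 3,5,6,7,9,10,11,12,13,14,15,17,18,19,20,21,22,23,24,25,26,27,28,29,30,31: 00110001100111100000101101

00110001100111100000101101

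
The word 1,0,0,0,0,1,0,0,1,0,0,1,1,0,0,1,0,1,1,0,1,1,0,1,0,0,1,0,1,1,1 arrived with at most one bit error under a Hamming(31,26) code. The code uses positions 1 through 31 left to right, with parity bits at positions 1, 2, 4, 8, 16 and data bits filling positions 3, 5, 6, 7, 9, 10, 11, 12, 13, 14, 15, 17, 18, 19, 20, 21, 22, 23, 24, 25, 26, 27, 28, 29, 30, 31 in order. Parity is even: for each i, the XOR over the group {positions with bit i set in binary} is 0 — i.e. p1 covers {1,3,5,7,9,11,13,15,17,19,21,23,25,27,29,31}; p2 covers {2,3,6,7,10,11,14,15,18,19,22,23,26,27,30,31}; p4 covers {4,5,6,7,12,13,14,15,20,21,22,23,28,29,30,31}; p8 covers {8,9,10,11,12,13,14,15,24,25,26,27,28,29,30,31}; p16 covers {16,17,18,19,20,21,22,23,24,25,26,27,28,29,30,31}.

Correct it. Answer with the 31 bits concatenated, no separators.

1100010010011001011011010010111

s1 (pos 1,3,5,7,9,11,13,15,17,19,21,23,25,27,29,31): 1⊕0⊕0⊕0⊕1⊕0⊕1⊕0⊕0⊕1⊕1⊕0⊕0⊕1⊕1⊕1 = 0
s2 (pos 2,3,6,7,10,11,14,15,18,19,22,23,26,27,30,31): 0⊕0⊕1⊕0⊕0⊕0⊕0⊕0⊕1⊕1⊕1⊕0⊕0⊕1⊕1⊕1 = 1
s4 (pos 4,5,6,7,12,13,14,15,20,21,22,23,28,29,30,31): 0⊕0⊕1⊕0⊕1⊕1⊕0⊕0⊕0⊕1⊕1⊕0⊕0⊕1⊕1⊕1 = 0
s8 (pos 8,9,10,11,12,13,14,15,24,25,26,27,28,29,30,31): 0⊕1⊕0⊕0⊕1⊕1⊕0⊕0⊕1⊕0⊕0⊕1⊕0⊕1⊕1⊕1 = 0
s16 (pos 16,17,18,19,20,21,22,23,24,25,26,27,28,29,30,31): 1⊕0⊕1⊕1⊕0⊕1⊕1⊕0⊕1⊕0⊕0⊕1⊕0⊕1⊕1⊕1 = 0
Syndrome s16…s1 = 00010 → error at position 2.
Flip position 2: 1000010010011001011011010010111 → 1100010010011001011011010010111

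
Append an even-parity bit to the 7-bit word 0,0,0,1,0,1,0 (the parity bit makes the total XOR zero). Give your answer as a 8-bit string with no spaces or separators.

XOR of the 7 data bits: 0⊕0⊕0⊕1⊕0⊕1⊕0 = 0
Parity bit = 0 (so all 8 bits XOR to 0).

00010100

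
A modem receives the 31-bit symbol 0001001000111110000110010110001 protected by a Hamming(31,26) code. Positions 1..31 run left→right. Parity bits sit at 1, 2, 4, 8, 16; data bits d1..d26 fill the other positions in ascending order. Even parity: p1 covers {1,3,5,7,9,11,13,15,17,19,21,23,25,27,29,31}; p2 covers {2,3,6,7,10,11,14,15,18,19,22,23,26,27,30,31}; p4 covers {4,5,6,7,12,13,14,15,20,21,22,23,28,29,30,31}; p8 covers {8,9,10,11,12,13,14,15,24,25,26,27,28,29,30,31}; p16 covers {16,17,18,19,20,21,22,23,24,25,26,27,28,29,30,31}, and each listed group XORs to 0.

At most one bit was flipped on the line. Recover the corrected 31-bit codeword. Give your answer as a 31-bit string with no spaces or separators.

0001001000111100000110010110001

s1 (pos 1,3,5,7,9,11,13,15,17,19,21,23,25,27,29,31): 0⊕0⊕0⊕1⊕0⊕1⊕1⊕1⊕0⊕0⊕1⊕0⊕0⊕1⊕0⊕1 = 1
s2 (pos 2,3,6,7,10,11,14,15,18,19,22,23,26,27,30,31): 0⊕0⊕0⊕1⊕0⊕1⊕1⊕1⊕0⊕0⊕0⊕0⊕1⊕1⊕0⊕1 = 1
s4 (pos 4,5,6,7,12,13,14,15,20,21,22,23,28,29,30,31): 1⊕0⊕0⊕1⊕1⊕1⊕1⊕1⊕1⊕1⊕0⊕0⊕0⊕0⊕0⊕1 = 1
s8 (pos 8,9,10,11,12,13,14,15,24,25,26,27,28,29,30,31): 0⊕0⊕0⊕1⊕1⊕1⊕1⊕1⊕1⊕0⊕1⊕1⊕0⊕0⊕0⊕1 = 1
s16 (pos 16,17,18,19,20,21,22,23,24,25,26,27,28,29,30,31): 0⊕0⊕0⊕0⊕1⊕1⊕0⊕0⊕1⊕0⊕1⊕1⊕0⊕0⊕0⊕1 = 0
Syndrome s16…s1 = 01111 → error at position 15.
Flip position 15: 0001001000111110000110010110001 → 0001001000111100000110010110001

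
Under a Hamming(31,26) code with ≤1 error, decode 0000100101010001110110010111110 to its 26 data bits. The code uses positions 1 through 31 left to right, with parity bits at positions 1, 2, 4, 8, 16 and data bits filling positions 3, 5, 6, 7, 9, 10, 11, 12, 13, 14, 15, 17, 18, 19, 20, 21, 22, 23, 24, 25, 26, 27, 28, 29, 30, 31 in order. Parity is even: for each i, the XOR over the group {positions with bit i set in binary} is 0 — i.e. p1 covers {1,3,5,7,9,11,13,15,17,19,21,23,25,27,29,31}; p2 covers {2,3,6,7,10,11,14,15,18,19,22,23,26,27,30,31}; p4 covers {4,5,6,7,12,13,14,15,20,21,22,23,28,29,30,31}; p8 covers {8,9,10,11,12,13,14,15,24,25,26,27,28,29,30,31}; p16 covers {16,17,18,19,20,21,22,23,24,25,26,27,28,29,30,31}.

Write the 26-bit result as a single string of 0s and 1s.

01000101000110110010111111

s1 (pos 1,3,5,7,9,11,13,15,17,19,21,23,25,27,29,31): 0⊕0⊕1⊕0⊕0⊕0⊕0⊕0⊕1⊕0⊕1⊕0⊕0⊕1⊕1⊕0 = 1
s2 (pos 2,3,6,7,10,11,14,15,18,19,22,23,26,27,30,31): 0⊕0⊕0⊕0⊕1⊕0⊕0⊕0⊕1⊕0⊕0⊕0⊕1⊕1⊕1⊕0 = 1
s4 (pos 4,5,6,7,12,13,14,15,20,21,22,23,28,29,30,31): 0⊕1⊕0⊕0⊕1⊕0⊕0⊕0⊕1⊕1⊕0⊕0⊕1⊕1⊕1⊕0 = 1
s8 (pos 8,9,10,11,12,13,14,15,24,25,26,27,28,29,30,31): 1⊕0⊕1⊕0⊕1⊕0⊕0⊕0⊕1⊕0⊕1⊕1⊕1⊕1⊕1⊕0 = 1
s16 (pos 16,17,18,19,20,21,22,23,24,25,26,27,28,29,30,31): 1⊕1⊕1⊕0⊕1⊕1⊕0⊕0⊕1⊕0⊕1⊕1⊕1⊕1⊕1⊕0 = 1
Syndrome s16…s1 = 11111 → error at position 31.
Flip position 31: 0000100101010001110110010111110 → 0000100101010001110110010111111
Read data bits from positions 3,5,6,7,9,10,11,12,13,14,15,17,18,19,20,21,22,23,24,25,26,27,28,29,30,31: 01000101000110110010111111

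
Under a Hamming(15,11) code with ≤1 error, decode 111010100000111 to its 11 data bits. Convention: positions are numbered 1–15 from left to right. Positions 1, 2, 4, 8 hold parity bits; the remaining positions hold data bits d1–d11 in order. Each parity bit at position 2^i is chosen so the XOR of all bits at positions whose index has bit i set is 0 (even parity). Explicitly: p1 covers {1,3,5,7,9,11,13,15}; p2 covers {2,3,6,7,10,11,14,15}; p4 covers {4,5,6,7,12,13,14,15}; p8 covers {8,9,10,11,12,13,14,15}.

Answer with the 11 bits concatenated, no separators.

s1 (pos 1,3,5,7,9,11,13,15): 1⊕1⊕1⊕1⊕0⊕0⊕1⊕1 = 0
s2 (pos 2,3,6,7,10,11,14,15): 1⊕1⊕0⊕1⊕0⊕0⊕1⊕1 = 1
s4 (pos 4,5,6,7,12,13,14,15): 0⊕1⊕0⊕1⊕0⊕1⊕1⊕1 = 1
s8 (pos 8,9,10,11,12,13,14,15): 0⊕0⊕0⊕0⊕0⊕1⊕1⊕1 = 1
Syndrome s8…s1 = 1110 → error at position 14.
Flip position 14: 111010100000111 → 111010100000101
Read data bits from positions 3,5,6,7,9,10,11,12,13,14,15: 11010000101

11010000101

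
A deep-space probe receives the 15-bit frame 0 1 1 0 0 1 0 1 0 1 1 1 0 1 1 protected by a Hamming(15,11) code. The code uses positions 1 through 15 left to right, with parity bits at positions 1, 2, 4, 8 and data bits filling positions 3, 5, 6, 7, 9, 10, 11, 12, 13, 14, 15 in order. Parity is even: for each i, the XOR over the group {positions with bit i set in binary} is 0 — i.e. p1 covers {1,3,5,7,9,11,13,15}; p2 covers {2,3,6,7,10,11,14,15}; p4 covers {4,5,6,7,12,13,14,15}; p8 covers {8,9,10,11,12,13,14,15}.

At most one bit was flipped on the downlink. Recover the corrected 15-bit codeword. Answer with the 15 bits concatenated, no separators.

s1 (pos 1,3,5,7,9,11,13,15): 0⊕1⊕0⊕0⊕0⊕1⊕0⊕1 = 1
s2 (pos 2,3,6,7,10,11,14,15): 1⊕1⊕1⊕0⊕1⊕1⊕1⊕1 = 1
s4 (pos 4,5,6,7,12,13,14,15): 0⊕0⊕1⊕0⊕1⊕0⊕1⊕1 = 0
s8 (pos 8,9,10,11,12,13,14,15): 1⊕0⊕1⊕1⊕1⊕0⊕1⊕1 = 0
Syndrome s8…s1 = 0011 → error at position 3.
Flip position 3: 011001010111011 → 010001010111011

010001010111011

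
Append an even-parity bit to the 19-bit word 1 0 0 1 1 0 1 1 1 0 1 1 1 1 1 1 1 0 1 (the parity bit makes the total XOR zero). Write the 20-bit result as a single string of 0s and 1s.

10011011101111111010

XOR of the 19 data bits: 1⊕0⊕0⊕1⊕1⊕0⊕1⊕1⊕1⊕0⊕1⊕1⊕1⊕1⊕1⊕1⊕1⊕0⊕1 = 0
Parity bit = 0 (so all 20 bits XOR to 0).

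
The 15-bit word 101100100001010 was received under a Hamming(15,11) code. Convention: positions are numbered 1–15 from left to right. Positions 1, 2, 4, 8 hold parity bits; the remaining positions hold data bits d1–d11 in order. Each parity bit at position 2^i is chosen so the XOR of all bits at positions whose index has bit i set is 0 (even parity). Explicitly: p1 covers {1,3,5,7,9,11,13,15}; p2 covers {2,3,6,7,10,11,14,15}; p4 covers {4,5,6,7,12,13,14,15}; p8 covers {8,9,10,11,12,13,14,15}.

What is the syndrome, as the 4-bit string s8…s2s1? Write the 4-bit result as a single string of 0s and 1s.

0011

s1 (pos 1,3,5,7,9,11,13,15): 1⊕1⊕0⊕1⊕0⊕0⊕0⊕0 = 1
s2 (pos 2,3,6,7,10,11,14,15): 0⊕1⊕0⊕1⊕0⊕0⊕1⊕0 = 1
s4 (pos 4,5,6,7,12,13,14,15): 1⊕0⊕0⊕1⊕1⊕0⊕1⊕0 = 0
s8 (pos 8,9,10,11,12,13,14,15): 0⊕0⊕0⊕0⊕1⊕0⊕1⊕0 = 0
Syndrome s8…s1 = 0011 → error at position 3.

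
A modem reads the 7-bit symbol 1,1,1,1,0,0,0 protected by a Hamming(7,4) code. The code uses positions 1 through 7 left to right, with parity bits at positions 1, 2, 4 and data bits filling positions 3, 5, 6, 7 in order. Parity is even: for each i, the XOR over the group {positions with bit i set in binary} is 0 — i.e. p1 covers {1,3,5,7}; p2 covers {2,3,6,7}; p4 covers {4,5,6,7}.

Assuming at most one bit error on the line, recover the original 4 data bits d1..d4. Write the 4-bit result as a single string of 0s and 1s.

1000

s1 (pos 1,3,5,7): 1⊕1⊕0⊕0 = 0
s2 (pos 2,3,6,7): 1⊕1⊕0⊕0 = 0
s4 (pos 4,5,6,7): 1⊕0⊕0⊕0 = 1
Syndrome s4…s1 = 100 → error at position 4.
Flip position 4: 1111000 → 1110000
Read data bits from positions 3,5,6,7: 1000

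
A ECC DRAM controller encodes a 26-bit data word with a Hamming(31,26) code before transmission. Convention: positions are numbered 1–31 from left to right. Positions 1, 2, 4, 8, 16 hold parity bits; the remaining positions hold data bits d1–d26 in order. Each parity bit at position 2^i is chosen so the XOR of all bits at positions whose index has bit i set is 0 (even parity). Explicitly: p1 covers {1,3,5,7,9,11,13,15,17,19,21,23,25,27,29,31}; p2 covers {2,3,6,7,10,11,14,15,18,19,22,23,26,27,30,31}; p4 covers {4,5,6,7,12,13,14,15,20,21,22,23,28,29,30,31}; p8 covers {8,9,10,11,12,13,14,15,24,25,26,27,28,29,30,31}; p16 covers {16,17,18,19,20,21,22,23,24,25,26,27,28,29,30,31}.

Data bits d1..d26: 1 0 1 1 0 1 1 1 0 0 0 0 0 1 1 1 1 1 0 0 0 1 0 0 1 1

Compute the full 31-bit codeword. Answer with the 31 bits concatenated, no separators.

0111011001110000001111100010011

Place data at non-parity positions: p1 p2 1 p4 0 1 1 p8 0 1 1 1 0 0 0 p16 0 0 1 1 1 1 1 0 0 0 1 0 0 1 1
p1 (pos 1,3,5,7,9,11,13,15,17,19,21,23,25,27,29,31): XOR of data positions = 1⊕0⊕1⊕0⊕1⊕0⊕0⊕0⊕1⊕1⊕1⊕0⊕1⊕0⊕1 = 0
p2 (pos 2,3,6,7,10,11,14,15,18,19,22,23,26,27,30,31): XOR of data positions = 1⊕1⊕1⊕1⊕1⊕0⊕0⊕0⊕1⊕1⊕1⊕0⊕1⊕1⊕1 = 1
p4 (pos 4,5,6,7,12,13,14,15,20,21,22,23,28,29,30,31): XOR of data positions = 0⊕1⊕1⊕1⊕0⊕0⊕0⊕1⊕1⊕1⊕1⊕0⊕0⊕1⊕1 = 1
p8 (pos 8,9,10,11,12,13,14,15,24,25,26,27,28,29,30,31): XOR of data positions = 0⊕1⊕1⊕1⊕0⊕0⊕0⊕0⊕0⊕0⊕1⊕0⊕0⊕1⊕1 = 0
p16 (pos 16,17,18,19,20,21,22,23,24,25,26,27,28,29,30,31): XOR of data positions = 0⊕0⊕1⊕1⊕1⊕1⊕1⊕0⊕0⊕0⊕1⊕0⊕0⊕1⊕1 = 0
Codeword: 0111011001110000001111100010011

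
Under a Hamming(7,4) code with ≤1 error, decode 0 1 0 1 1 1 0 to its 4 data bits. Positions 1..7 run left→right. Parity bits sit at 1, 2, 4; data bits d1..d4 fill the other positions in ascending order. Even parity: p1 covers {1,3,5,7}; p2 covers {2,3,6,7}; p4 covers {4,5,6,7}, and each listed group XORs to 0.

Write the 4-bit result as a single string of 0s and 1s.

s1 (pos 1,3,5,7): 0⊕0⊕1⊕0 = 1
s2 (pos 2,3,6,7): 1⊕0⊕1⊕0 = 0
s4 (pos 4,5,6,7): 1⊕1⊕1⊕0 = 1
Syndrome s4…s1 = 101 → error at position 5.
Flip position 5: 0101110 → 0101010
Read data bits from positions 3,5,6,7: 0010

0010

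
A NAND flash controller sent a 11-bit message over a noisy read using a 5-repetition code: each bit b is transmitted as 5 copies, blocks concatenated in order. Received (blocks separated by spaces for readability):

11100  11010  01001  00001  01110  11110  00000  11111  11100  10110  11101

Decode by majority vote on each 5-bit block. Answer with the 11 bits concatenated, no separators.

Block 1 (11100): 3 ones → 1
Block 2 (11010): 3 ones → 1
Block 3 (01001): 2 ones → 0
Block 4 (00001): 1 one → 0
Block 5 (01110): 3 ones → 1
Block 6 (11110): 4 ones → 1
Block 7 (00000): 0 ones → 0
Block 8 (11111): 5 ones → 1
Block 9 (11100): 3 ones → 1
Block 10 (10110): 3 ones → 1
Block 11 (11101): 4 ones → 1

11001101111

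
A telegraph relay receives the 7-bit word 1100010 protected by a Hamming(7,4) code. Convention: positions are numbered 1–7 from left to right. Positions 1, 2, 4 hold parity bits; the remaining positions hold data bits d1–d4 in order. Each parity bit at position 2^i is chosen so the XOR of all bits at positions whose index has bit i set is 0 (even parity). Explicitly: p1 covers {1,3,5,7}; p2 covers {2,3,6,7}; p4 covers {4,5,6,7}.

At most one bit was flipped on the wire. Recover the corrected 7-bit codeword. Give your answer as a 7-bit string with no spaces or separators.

1100110

s1 (pos 1,3,5,7): 1⊕0⊕0⊕0 = 1
s2 (pos 2,3,6,7): 1⊕0⊕1⊕0 = 0
s4 (pos 4,5,6,7): 0⊕0⊕1⊕0 = 1
Syndrome s4…s1 = 101 → error at position 5.
Flip position 5: 1100010 → 1100110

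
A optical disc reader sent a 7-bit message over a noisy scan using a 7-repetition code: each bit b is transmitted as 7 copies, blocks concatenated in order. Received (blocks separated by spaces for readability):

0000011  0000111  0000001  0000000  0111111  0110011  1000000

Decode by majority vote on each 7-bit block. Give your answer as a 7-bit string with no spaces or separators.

0000110

Block 1 (0000011): 2 ones → 0
Block 2 (0000111): 3 ones → 0
Block 3 (0000001): 1 one → 0
Block 4 (0000000): 0 ones → 0
Block 5 (0111111): 6 ones → 1
Block 6 (0110011): 4 ones → 1
Block 7 (1000000): 1 one → 0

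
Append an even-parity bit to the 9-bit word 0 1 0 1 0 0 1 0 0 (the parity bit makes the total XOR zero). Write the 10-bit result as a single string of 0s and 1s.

0101001001

XOR of the 9 data bits: 0⊕1⊕0⊕1⊕0⊕0⊕1⊕0⊕0 = 1
Parity bit = 1 (so all 10 bits XOR to 0).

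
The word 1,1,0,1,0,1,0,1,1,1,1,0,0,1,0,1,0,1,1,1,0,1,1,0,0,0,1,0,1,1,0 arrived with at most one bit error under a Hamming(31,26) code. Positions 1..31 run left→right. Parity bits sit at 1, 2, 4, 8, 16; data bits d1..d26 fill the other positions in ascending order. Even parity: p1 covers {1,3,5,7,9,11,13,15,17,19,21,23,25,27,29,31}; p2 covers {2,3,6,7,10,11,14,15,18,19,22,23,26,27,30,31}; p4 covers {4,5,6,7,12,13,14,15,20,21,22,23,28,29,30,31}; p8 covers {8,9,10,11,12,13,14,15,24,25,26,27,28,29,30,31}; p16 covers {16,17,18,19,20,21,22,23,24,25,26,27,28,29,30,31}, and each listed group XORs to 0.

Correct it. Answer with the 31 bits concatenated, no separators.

1101010111100101010101100010110

s1 (pos 1,3,5,7,9,11,13,15,17,19,21,23,25,27,29,31): 1⊕0⊕0⊕0⊕1⊕1⊕0⊕0⊕0⊕1⊕0⊕1⊕0⊕1⊕1⊕0 = 1
s2 (pos 2,3,6,7,10,11,14,15,18,19,22,23,26,27,30,31): 1⊕0⊕1⊕0⊕1⊕1⊕1⊕0⊕1⊕1⊕1⊕1⊕0⊕1⊕1⊕0 = 1
s4 (pos 4,5,6,7,12,13,14,15,20,21,22,23,28,29,30,31): 1⊕0⊕1⊕0⊕0⊕0⊕1⊕0⊕1⊕0⊕1⊕1⊕0⊕1⊕1⊕0 = 0
s8 (pos 8,9,10,11,12,13,14,15,24,25,26,27,28,29,30,31): 1⊕1⊕1⊕1⊕0⊕0⊕1⊕0⊕0⊕0⊕0⊕1⊕0⊕1⊕1⊕0 = 0
s16 (pos 16,17,18,19,20,21,22,23,24,25,26,27,28,29,30,31): 1⊕0⊕1⊕1⊕1⊕0⊕1⊕1⊕0⊕0⊕0⊕1⊕0⊕1⊕1⊕0 = 1
Syndrome s16…s1 = 10011 → error at position 19.
Flip position 19: 1101010111100101011101100010110 → 1101010111100101010101100010110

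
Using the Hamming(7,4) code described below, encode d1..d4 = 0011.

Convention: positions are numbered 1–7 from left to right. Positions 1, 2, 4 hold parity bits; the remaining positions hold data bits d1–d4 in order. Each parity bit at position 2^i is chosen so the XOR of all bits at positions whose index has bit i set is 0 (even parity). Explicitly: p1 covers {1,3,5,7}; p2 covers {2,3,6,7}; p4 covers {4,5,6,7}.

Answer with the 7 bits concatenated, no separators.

Place data at non-parity positions: p1 p2 0 p4 0 1 1
p1 (pos 1,3,5,7): XOR of data positions = 0⊕0⊕1 = 1
p2 (pos 2,3,6,7): XOR of data positions = 0⊕1⊕1 = 0
p4 (pos 4,5,6,7): XOR of data positions = 0⊕1⊕1 = 0
Codeword: 1000011

1000011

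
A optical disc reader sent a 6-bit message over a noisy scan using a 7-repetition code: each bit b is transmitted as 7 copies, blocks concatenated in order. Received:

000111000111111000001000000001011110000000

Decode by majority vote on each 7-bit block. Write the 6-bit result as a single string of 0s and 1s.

010010

Block 1 (0001110): 3 ones → 0
Block 2 (0011111): 5 ones → 1
Block 3 (1000001): 2 ones → 0
Block 4 (0000000): 0 ones → 0
Block 5 (0101111): 5 ones → 1
Block 6 (0000000): 0 ones → 0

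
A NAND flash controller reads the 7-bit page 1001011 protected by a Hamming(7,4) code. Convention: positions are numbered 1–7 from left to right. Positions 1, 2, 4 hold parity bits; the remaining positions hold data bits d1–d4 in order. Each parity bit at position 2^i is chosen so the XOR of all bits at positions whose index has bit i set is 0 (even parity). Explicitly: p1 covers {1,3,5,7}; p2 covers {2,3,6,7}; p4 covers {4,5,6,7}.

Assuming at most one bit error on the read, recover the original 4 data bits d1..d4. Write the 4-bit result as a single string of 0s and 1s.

0011

s1 (pos 1,3,5,7): 1⊕0⊕0⊕1 = 0
s2 (pos 2,3,6,7): 0⊕0⊕1⊕1 = 0
s4 (pos 4,5,6,7): 1⊕0⊕1⊕1 = 1
Syndrome s4…s1 = 100 → error at position 4.
Flip position 4: 1001011 → 1000011
Read data bits from positions 3,5,6,7: 0011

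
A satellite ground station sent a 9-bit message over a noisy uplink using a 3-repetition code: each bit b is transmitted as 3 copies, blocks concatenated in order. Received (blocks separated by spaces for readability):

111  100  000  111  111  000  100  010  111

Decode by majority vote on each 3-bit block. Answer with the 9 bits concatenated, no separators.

Block 1 (111): 3 ones → 1
Block 2 (100): 1 one → 0
Block 3 (000): 0 ones → 0
Block 4 (111): 3 ones → 1
Block 5 (111): 3 ones → 1
Block 6 (000): 0 ones → 0
Block 7 (100): 1 one → 0
Block 8 (010): 1 one → 0
Block 9 (111): 3 ones → 1

100110001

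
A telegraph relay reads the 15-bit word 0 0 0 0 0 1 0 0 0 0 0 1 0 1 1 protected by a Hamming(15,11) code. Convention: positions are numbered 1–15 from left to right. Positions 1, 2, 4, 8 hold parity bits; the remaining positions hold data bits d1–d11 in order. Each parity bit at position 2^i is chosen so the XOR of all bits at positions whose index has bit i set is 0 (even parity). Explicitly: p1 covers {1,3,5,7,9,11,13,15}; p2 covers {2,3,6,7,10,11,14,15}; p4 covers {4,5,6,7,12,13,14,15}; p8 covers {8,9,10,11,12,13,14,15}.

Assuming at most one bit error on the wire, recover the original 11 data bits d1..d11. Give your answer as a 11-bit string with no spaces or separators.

00100011011

s1 (pos 1,3,5,7,9,11,13,15): 0⊕0⊕0⊕0⊕0⊕0⊕0⊕1 = 1
s2 (pos 2,3,6,7,10,11,14,15): 0⊕0⊕1⊕0⊕0⊕0⊕1⊕1 = 1
s4 (pos 4,5,6,7,12,13,14,15): 0⊕0⊕1⊕0⊕1⊕0⊕1⊕1 = 0
s8 (pos 8,9,10,11,12,13,14,15): 0⊕0⊕0⊕0⊕1⊕0⊕1⊕1 = 1
Syndrome s8…s1 = 1011 → error at position 11.
Flip position 11: 000001000001011 → 000001000011011
Read data bits from positions 3,5,6,7,9,10,11,12,13,14,15: 00100011011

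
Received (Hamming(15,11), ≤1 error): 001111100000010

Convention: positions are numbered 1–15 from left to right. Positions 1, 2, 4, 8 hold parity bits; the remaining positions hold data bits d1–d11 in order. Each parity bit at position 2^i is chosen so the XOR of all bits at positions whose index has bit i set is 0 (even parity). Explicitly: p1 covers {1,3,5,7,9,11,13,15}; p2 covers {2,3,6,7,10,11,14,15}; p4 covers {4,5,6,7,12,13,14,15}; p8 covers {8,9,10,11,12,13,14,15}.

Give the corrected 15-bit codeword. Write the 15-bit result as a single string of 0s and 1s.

001111100000110

s1 (pos 1,3,5,7,9,11,13,15): 0⊕1⊕1⊕1⊕0⊕0⊕0⊕0 = 1
s2 (pos 2,3,6,7,10,11,14,15): 0⊕1⊕1⊕1⊕0⊕0⊕1⊕0 = 0
s4 (pos 4,5,6,7,12,13,14,15): 1⊕1⊕1⊕1⊕0⊕0⊕1⊕0 = 1
s8 (pos 8,9,10,11,12,13,14,15): 0⊕0⊕0⊕0⊕0⊕0⊕1⊕0 = 1
Syndrome s8…s1 = 1101 → error at position 13.
Flip position 13: 001111100000010 → 001111100000110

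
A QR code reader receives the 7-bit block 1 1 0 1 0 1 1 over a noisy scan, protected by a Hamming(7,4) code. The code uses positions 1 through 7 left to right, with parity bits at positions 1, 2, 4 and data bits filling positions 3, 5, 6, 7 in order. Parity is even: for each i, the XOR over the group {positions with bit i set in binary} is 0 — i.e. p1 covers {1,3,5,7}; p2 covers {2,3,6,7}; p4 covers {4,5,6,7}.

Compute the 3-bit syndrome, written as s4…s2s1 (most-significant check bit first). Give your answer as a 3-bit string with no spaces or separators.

110

s1 (pos 1,3,5,7): 1⊕0⊕0⊕1 = 0
s2 (pos 2,3,6,7): 1⊕0⊕1⊕1 = 1
s4 (pos 4,5,6,7): 1⊕0⊕1⊕1 = 1
Syndrome s4…s1 = 110 → error at position 6.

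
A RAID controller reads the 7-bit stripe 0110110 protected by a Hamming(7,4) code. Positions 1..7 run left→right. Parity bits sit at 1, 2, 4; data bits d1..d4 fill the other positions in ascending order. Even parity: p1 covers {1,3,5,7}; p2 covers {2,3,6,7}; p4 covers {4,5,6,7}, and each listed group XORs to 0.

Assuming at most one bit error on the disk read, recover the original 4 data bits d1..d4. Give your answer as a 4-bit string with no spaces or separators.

s1 (pos 1,3,5,7): 0⊕1⊕1⊕0 = 0
s2 (pos 2,3,6,7): 1⊕1⊕1⊕0 = 1
s4 (pos 4,5,6,7): 0⊕1⊕1⊕0 = 0
Syndrome s4…s1 = 010 → error at position 2.
Flip position 2: 0110110 → 0010110
Read data bits from positions 3,5,6,7: 1110

1110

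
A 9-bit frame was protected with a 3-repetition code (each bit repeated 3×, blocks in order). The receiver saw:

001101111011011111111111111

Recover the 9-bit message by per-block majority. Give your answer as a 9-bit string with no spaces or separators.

Block 1 (001): 1 one → 0
Block 2 (101): 2 ones → 1
Block 3 (111): 3 ones → 1
Block 4 (011): 2 ones → 1
Block 5 (011): 2 ones → 1
Block 6 (111): 3 ones → 1
Block 7 (111): 3 ones → 1
Block 8 (111): 3 ones → 1
Block 9 (111): 3 ones → 1

011111111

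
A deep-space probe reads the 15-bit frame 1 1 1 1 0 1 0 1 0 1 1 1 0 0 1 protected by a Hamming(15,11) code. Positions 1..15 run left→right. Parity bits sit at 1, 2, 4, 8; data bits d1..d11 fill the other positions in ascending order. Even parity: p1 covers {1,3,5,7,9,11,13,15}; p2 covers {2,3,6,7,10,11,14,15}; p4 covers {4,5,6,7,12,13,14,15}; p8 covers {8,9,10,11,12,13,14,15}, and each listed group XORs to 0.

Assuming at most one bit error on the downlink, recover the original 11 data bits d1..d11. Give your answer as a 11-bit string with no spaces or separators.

s1 (pos 1,3,5,7,9,11,13,15): 1⊕1⊕0⊕0⊕0⊕1⊕0⊕1 = 0
s2 (pos 2,3,6,7,10,11,14,15): 1⊕1⊕1⊕0⊕1⊕1⊕0⊕1 = 0
s4 (pos 4,5,6,7,12,13,14,15): 1⊕0⊕1⊕0⊕1⊕0⊕0⊕1 = 0
s8 (pos 8,9,10,11,12,13,14,15): 1⊕0⊕1⊕1⊕1⊕0⊕0⊕1 = 1
Syndrome s8…s1 = 1000 → error at position 8.
Flip position 8: 111101010111001 → 111101000111001
Read data bits from positions 3,5,6,7,9,10,11,12,13,14,15: 10100111001

10100111001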